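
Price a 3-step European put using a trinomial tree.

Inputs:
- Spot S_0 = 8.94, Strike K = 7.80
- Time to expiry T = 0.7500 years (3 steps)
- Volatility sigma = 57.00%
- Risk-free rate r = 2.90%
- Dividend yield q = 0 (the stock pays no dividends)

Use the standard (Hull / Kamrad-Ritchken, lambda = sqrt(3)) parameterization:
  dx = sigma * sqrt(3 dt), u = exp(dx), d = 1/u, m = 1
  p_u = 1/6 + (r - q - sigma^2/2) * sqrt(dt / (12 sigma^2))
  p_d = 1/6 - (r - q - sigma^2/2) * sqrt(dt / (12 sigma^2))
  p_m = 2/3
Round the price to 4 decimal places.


dt = T/N = 0.250000; dx = sigma*sqrt(3*dt) = 0.493634
u = exp(dx) = 1.638260; d = 1/u = 0.610404
p_u = 0.132874, p_m = 0.666667, p_d = 0.200459
Discount per step: exp(-r*dt) = 0.992776
Stock lattice S(k, j) with j the centered position index:
  k=0: S(0,+0) = 8.9400
  k=1: S(1,-1) = 5.4570; S(1,+0) = 8.9400; S(1,+1) = 14.6460
  k=2: S(2,-2) = 3.3310; S(2,-1) = 5.4570; S(2,+0) = 8.9400; S(2,+1) = 14.6460; S(2,+2) = 23.9940
  k=3: S(3,-3) = 2.0332; S(3,-2) = 3.3310; S(3,-1) = 5.4570; S(3,+0) = 8.9400; S(3,+1) = 14.6460; S(3,+2) = 23.9940; S(3,+3) = 39.3084
Terminal payoffs V(N, j) = max(K - S_T, 0):
  V(3,-3) = 5.766757; V(3,-2) = 4.469020; V(3,-1) = 2.342990; V(3,+0) = 0.000000; V(3,+1) = 0.000000; V(3,+2) = 0.000000; V(3,+3) = 0.000000
Backward induction: V(k, j) = exp(-r*dt) * [p_u * V(k+1, j+1) + p_m * V(k+1, j) + p_d * V(k+1, j-1)]
  V(2,-2) = exp(-r*dt) * [p_u*2.342990 + p_m*4.469020 + p_d*5.766757] = 4.414548
  V(2,-1) = exp(-r*dt) * [p_u*0.000000 + p_m*2.342990 + p_d*4.469020] = 2.440095
  V(2,+0) = exp(-r*dt) * [p_u*0.000000 + p_m*0.000000 + p_d*2.342990] = 0.466281
  V(2,+1) = exp(-r*dt) * [p_u*0.000000 + p_m*0.000000 + p_d*0.000000] = 0.000000
  V(2,+2) = exp(-r*dt) * [p_u*0.000000 + p_m*0.000000 + p_d*0.000000] = 0.000000
  V(1,-1) = exp(-r*dt) * [p_u*0.466281 + p_m*2.440095 + p_d*4.414548] = 2.555033
  V(1,+0) = exp(-r*dt) * [p_u*0.000000 + p_m*0.466281 + p_d*2.440095] = 0.794215
  V(1,+1) = exp(-r*dt) * [p_u*0.000000 + p_m*0.000000 + p_d*0.466281] = 0.092795
  V(0,+0) = exp(-r*dt) * [p_u*0.092795 + p_m*0.794215 + p_d*2.555033] = 1.046373

Answer: Price = V(0,0) = 1.0464


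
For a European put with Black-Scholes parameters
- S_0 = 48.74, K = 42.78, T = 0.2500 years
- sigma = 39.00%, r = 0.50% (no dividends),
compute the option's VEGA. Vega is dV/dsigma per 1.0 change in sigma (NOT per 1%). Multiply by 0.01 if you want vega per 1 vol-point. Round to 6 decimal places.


Answer: Vega = 7.212538

Derivation:
d1 = 0.7727786900; d2 = 0.5777786900
phi(d1) = 0.2959596993; exp(-qT) = 1.0000000000; exp(-rT) = 0.9987507809
Vega = S * exp(-qT) * phi(d1) * sqrt(T) = 48.7400 * 1.0000000000 * 0.2959596993 * 0.5000000000 = 7.212538


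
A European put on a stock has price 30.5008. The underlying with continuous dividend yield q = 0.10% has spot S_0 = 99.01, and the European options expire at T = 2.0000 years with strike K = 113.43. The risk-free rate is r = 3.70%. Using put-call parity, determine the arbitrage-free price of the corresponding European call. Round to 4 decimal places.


Answer: Call price = 23.9737

Derivation:
Put-call parity: C - P = S_0 * exp(-qT) - K * exp(-rT).
S_0 * exp(-qT) = 99.0100 * 0.99800200 = 98.81217789
K * exp(-rT) = 113.4300 * 0.92867169 = 105.33923023
C = P + S*exp(-qT) - K*exp(-rT)
C = 30.5008 + 98.81217789 - 105.33923023 = 23.9737


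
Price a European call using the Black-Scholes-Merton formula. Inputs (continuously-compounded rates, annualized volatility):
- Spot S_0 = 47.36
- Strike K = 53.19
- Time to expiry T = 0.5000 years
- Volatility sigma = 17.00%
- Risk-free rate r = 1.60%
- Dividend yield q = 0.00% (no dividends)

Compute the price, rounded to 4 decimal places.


Answer: Price = 0.6037

Derivation:
d1 = (ln(S/K) + (r - q + 0.5*sigma^2) * T) / (sigma * sqrt(T)) = -0.83910630
d2 = d1 - sigma * sqrt(T) = -0.95931445
exp(-rT) = 0.99203191; exp(-qT) = 1.00000000
C = S_0 * exp(-qT) * N(d1) - K * exp(-rT) * N(d2)
N(d1) = 0.20070483; N(d2) = 0.16870018
C = 47.3600 * 1.00000000 * 0.20070483 - 53.1900 * 0.99203191 * 0.16870018 = 0.6037


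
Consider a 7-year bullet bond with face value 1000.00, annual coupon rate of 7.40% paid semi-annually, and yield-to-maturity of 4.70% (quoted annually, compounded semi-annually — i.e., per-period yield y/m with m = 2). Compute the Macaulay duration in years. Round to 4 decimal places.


Answer: Macaulay duration = 5.7038 years

Derivation:
Coupon per period c = face * coupon_rate / m = 37.000000
Periods per year m = 2; per-period yield y/m = 0.023500
Number of cashflows N = 14
Cashflows (t years, CF_t, discount factor 1/(1+y/m)^(m*t), PV):
  t = 0.5000: CF_t = 37.000000, DF = 0.977040, PV = 36.150464
  t = 1.0000: CF_t = 37.000000, DF = 0.954606, PV = 35.320434
  t = 1.5000: CF_t = 37.000000, DF = 0.932688, PV = 34.509462
  t = 2.0000: CF_t = 37.000000, DF = 0.911273, PV = 33.717109
  t = 2.5000: CF_t = 37.000000, DF = 0.890350, PV = 32.942950
  t = 3.0000: CF_t = 37.000000, DF = 0.869907, PV = 32.186566
  t = 3.5000: CF_t = 37.000000, DF = 0.849934, PV = 31.447548
  t = 4.0000: CF_t = 37.000000, DF = 0.830419, PV = 30.725499
  t = 4.5000: CF_t = 37.000000, DF = 0.811352, PV = 30.020029
  t = 5.0000: CF_t = 37.000000, DF = 0.792723, PV = 29.330756
  t = 5.5000: CF_t = 37.000000, DF = 0.774522, PV = 28.657309
  t = 6.0000: CF_t = 37.000000, DF = 0.756739, PV = 27.999325
  t = 6.5000: CF_t = 37.000000, DF = 0.739363, PV = 27.356448
  t = 7.0000: CF_t = 1037.000000, DF = 0.722387, PV = 749.115699
Price P = sum_t PV_t = 1159.479598
Macaulay numerator sum_t t * PV_t:
  t * PV_t at t = 0.5000: 18.075232
  t * PV_t at t = 1.0000: 35.320434
  t * PV_t at t = 1.5000: 51.764192
  t * PV_t at t = 2.0000: 67.434219
  t * PV_t at t = 2.5000: 82.357375
  t * PV_t at t = 3.0000: 96.559698
  t * PV_t at t = 3.5000: 110.066420
  t * PV_t at t = 4.0000: 122.901997
  t * PV_t at t = 4.5000: 135.090129
  t * PV_t at t = 5.0000: 146.653779
  t * PV_t at t = 5.5000: 157.615200
  t * PV_t at t = 6.0000: 167.995949
  t * PV_t at t = 6.5000: 177.816914
  t * PV_t at t = 7.0000: 5243.809891
Macaulay duration D = (sum_t t * PV_t) / P = 6613.461429 / 1159.479598 = 5.703819


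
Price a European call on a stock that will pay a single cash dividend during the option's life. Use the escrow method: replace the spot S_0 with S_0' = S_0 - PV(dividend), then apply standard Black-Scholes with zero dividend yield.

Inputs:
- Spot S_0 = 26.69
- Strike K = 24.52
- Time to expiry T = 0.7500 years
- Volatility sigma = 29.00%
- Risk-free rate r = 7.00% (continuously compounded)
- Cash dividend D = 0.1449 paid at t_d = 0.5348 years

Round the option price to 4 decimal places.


PV(D) = D * exp(-r * t_d) = 0.1449 * 0.96325606 = 0.13957580
S_0' = S_0 - PV(D) = 26.6900 - 0.13957580 = 26.55042420
d1 = (ln(S_0'/K) + (r + sigma^2/2)*T) / (sigma*sqrt(T)) = 0.65138694
d2 = d1 - sigma*sqrt(T) = 0.40023957
exp(-rT) = 0.94885432
N(d1) = 0.74260163; N(d2) = 0.65550996
C = S_0' * N(d1) - K * exp(-rT) * N(d2) = 26.55042420 * 0.74260163 - 24.5200 * 0.94885432 * 0.65550996 = 4.4654

Answer: Price = 4.4654


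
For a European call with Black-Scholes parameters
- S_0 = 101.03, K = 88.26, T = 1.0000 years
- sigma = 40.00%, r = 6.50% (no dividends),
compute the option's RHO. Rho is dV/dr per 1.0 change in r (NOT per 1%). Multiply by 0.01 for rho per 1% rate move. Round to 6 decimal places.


d1 = 0.7003262465; d2 = 0.3003262465
phi(d1) = 0.3121826147; exp(-qT) = 1.0000000000; exp(-rT) = 0.9370674634
N(d2) = 0.6180358425
Rho = K*T*exp(-rT)*N(d2) = 88.2600 * 1.0000 * 0.9370674634 * 0.6180358425 = 51.115009

Answer: Rho = 51.115009


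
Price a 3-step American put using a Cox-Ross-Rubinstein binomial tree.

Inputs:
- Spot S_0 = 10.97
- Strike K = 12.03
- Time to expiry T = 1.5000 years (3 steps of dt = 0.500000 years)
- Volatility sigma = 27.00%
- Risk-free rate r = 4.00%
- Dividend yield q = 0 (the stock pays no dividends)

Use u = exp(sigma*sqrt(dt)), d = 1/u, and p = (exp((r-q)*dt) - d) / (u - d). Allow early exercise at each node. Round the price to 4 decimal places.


dt = T/N = 0.500000
u = exp(sigma*sqrt(dt)) = 1.210361; d = 1/u = 0.826200
p = (exp((r-q)*dt) - d) / (u - d) = 0.505000
Discount per step: exp(-r*dt) = 0.980199
Stock lattice S(k, i) with i counting down-moves:
  k=0: S(0,0) = 10.9700
  k=1: S(1,0) = 13.2777; S(1,1) = 9.0634
  k=2: S(2,0) = 16.0708; S(2,1) = 10.9700; S(2,2) = 7.4882
  k=3: S(3,0) = 19.4514; S(3,1) = 13.2777; S(3,2) = 9.0634; S(3,3) = 6.1867
Terminal payoffs V(N, i) = max(K - S_T, 0):
  V(3,0) = 0.000000; V(3,1) = 0.000000; V(3,2) = 2.966590; V(3,3) = 5.843263
Backward induction: V(k, i) = exp(-r*dt) * [p * V(k+1, i) + (1-p) * V(k+1, i+1)]; then take max(V_cont, immediate exercise) for American.
  V(2,0) = exp(-r*dt) * [p*0.000000 + (1-p)*0.000000] = 0.000000; exercise = 0.000000; V(2,0) = max -> 0.000000
  V(2,1) = exp(-r*dt) * [p*0.000000 + (1-p)*2.966590] = 1.439384; exercise = 1.060000; V(2,1) = max -> 1.439384
  V(2,2) = exp(-r*dt) * [p*2.966590 + (1-p)*5.843263] = 4.303604; exercise = 4.541814; V(2,2) = max -> 4.541814
  V(1,0) = exp(-r*dt) * [p*0.000000 + (1-p)*1.439384] = 0.698386; exercise = 0.000000; V(1,0) = max -> 0.698386
  V(1,1) = exp(-r*dt) * [p*1.439384 + (1-p)*4.541814] = 2.916175; exercise = 2.966590; V(1,1) = max -> 2.966590
  V(0,0) = exp(-r*dt) * [p*0.698386 + (1-p)*2.966590] = 1.785085; exercise = 1.060000; V(0,0) = max -> 1.785085

Answer: Price = V(0,0) = 1.7851


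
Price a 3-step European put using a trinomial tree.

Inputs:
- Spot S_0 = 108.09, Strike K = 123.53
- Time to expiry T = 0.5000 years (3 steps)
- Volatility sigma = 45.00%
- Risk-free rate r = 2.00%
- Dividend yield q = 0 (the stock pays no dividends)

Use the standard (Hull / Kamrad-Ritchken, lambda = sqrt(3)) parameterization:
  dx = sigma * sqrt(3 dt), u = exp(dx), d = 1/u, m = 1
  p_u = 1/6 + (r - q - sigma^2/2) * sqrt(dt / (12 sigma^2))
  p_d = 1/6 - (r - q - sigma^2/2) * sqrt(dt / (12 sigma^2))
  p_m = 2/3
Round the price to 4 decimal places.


dt = T/N = 0.166667; dx = sigma*sqrt(3*dt) = 0.318198
u = exp(dx) = 1.374648; d = 1/u = 0.727459
p_u = 0.145388, p_m = 0.666667, p_d = 0.187945
Discount per step: exp(-r*dt) = 0.996672
Stock lattice S(k, j) with j the centered position index:
  k=0: S(0,+0) = 108.0900
  k=1: S(1,-1) = 78.6310; S(1,+0) = 108.0900; S(1,+1) = 148.5858
  k=2: S(2,-2) = 57.2008; S(2,-1) = 78.6310; S(2,+0) = 108.0900; S(2,+1) = 148.5858; S(2,+2) = 204.2532
  k=3: S(3,-3) = 41.6112; S(3,-2) = 57.2008; S(3,-1) = 78.6310; S(3,+0) = 108.0900; S(3,+1) = 148.5858; S(3,+2) = 204.2532; S(3,+3) = 280.7763
Terminal payoffs V(N, j) = max(K - S_T, 0):
  V(3,-3) = 81.918771; V(3,-2) = 66.329187; V(3,-1) = 44.898989; V(3,+0) = 15.440000; V(3,+1) = 0.000000; V(3,+2) = 0.000000; V(3,+3) = 0.000000
Backward induction: V(k, j) = exp(-r*dt) * [p_u * V(k+1, j+1) + p_m * V(k+1, j) + p_d * V(k+1, j-1)]
  V(2,-2) = exp(-r*dt) * [p_u*44.898989 + p_m*66.329187 + p_d*81.918771] = 65.923372
  V(2,-1) = exp(-r*dt) * [p_u*15.440000 + p_m*44.898989 + p_d*66.329187] = 44.495147
  V(2,+0) = exp(-r*dt) * [p_u*0.000000 + p_m*15.440000 + p_d*44.898989] = 18.669554
  V(2,+1) = exp(-r*dt) * [p_u*0.000000 + p_m*0.000000 + p_d*15.440000] = 2.892219
  V(2,+2) = exp(-r*dt) * [p_u*0.000000 + p_m*0.000000 + p_d*0.000000] = 0.000000
  V(1,-1) = exp(-r*dt) * [p_u*18.669554 + p_m*44.495147 + p_d*65.923372] = 44.618774
  V(1,+0) = exp(-r*dt) * [p_u*2.892219 + p_m*18.669554 + p_d*44.495147] = 21.158871
  V(1,+1) = exp(-r*dt) * [p_u*0.000000 + p_m*2.892219 + p_d*18.669554] = 5.418909
  V(0,+0) = exp(-r*dt) * [p_u*5.418909 + p_m*21.158871 + p_d*44.618774] = 23.202180

Answer: Price = V(0,0) = 23.2022


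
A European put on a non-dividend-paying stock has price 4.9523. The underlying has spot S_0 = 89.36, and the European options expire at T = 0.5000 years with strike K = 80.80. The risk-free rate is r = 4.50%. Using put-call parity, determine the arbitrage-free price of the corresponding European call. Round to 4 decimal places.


Put-call parity: C - P = S_0 * exp(-qT) - K * exp(-rT).
S_0 * exp(-qT) = 89.3600 * 1.00000000 = 89.36000000
K * exp(-rT) = 80.8000 * 0.97775124 = 79.00229997
C = P + S*exp(-qT) - K*exp(-rT)
C = 4.9523 + 89.36000000 - 79.00229997 = 15.3100

Answer: Call price = 15.3100


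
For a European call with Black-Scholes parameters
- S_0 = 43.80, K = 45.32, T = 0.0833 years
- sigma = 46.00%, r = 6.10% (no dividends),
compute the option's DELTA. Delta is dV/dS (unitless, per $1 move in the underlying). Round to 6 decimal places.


Answer: Delta = 0.439475

Derivation:
d1 = -0.1523016676; d2 = -0.2850656688
phi(d1) = 0.3943421158; exp(-qT) = 1.0000000000; exp(-rT) = 0.9949315880
N(d1) = 0.4394745048
Delta = exp(-qT) * N(d1) = 1.0000000000 * 0.4394745048 = 0.439475


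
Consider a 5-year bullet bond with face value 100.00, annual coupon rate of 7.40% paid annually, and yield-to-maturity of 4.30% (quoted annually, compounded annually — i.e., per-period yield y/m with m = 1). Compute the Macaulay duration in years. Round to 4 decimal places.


Coupon per period c = face * coupon_rate / m = 7.400000
Periods per year m = 1; per-period yield y/m = 0.043000
Number of cashflows N = 5
Cashflows (t years, CF_t, discount factor 1/(1+y/m)^(m*t), PV):
  t = 1.0000: CF_t = 7.400000, DF = 0.958773, PV = 7.094919
  t = 2.0000: CF_t = 7.400000, DF = 0.919245, PV = 6.802415
  t = 3.0000: CF_t = 7.400000, DF = 0.881347, PV = 6.521970
  t = 4.0000: CF_t = 7.400000, DF = 0.845012, PV = 6.253087
  t = 5.0000: CF_t = 107.400000, DF = 0.810174, PV = 87.012719
Price P = sum_t PV_t = 113.685109
Macaulay numerator sum_t t * PV_t:
  t * PV_t at t = 1.0000: 7.094919
  t * PV_t at t = 2.0000: 13.604829
  t * PV_t at t = 3.0000: 19.565910
  t * PV_t at t = 4.0000: 25.012349
  t * PV_t at t = 5.0000: 435.063594
Macaulay duration D = (sum_t t * PV_t) / P = 500.341601 / 113.685109 = 4.401118

Answer: Macaulay duration = 4.4011 years


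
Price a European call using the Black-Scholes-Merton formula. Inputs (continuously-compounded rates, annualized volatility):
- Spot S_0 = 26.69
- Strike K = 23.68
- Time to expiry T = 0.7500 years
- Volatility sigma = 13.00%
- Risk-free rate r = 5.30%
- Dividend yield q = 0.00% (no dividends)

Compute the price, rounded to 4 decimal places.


Answer: Price = 4.0309

Derivation:
d1 = (ln(S/K) + (r - q + 0.5*sigma^2) * T) / (sigma * sqrt(T)) = 1.47220458
d2 = d1 - sigma * sqrt(T) = 1.35962128
exp(-rT) = 0.96102967; exp(-qT) = 1.00000000
C = S_0 * exp(-qT) * N(d1) - K * exp(-rT) * N(d2)
N(d1) = 0.92951718; N(d2) = 0.91302510
C = 26.6900 * 1.00000000 * 0.92951718 - 23.6800 * 0.96102967 * 0.91302510 = 4.0309


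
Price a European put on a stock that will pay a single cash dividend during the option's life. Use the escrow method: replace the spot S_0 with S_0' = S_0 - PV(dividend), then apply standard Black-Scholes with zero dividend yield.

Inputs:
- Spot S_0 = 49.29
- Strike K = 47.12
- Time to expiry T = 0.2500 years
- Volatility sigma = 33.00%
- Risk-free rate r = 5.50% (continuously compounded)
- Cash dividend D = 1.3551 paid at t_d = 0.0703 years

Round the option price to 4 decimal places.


Answer: Price = 2.4267

Derivation:
PV(D) = D * exp(-r * t_d) = 1.3551 * 0.99614097 = 1.34987062
S_0' = S_0 - PV(D) = 49.2900 - 1.34987062 = 47.94012938
d1 = (ln(S_0'/K) + (r + sigma^2/2)*T) / (sigma*sqrt(T)) = 0.27041144
d2 = d1 - sigma*sqrt(T) = 0.10541144
exp(-rT) = 0.98634410
N(-d1) = 0.39342187; N(-d2) = 0.45802467
P = K * exp(-rT) * N(-d2) - S_0' * N(-d1) = 47.1200 * 0.98634410 * 0.45802467 - 47.94012938 * 0.39342187 = 2.4267


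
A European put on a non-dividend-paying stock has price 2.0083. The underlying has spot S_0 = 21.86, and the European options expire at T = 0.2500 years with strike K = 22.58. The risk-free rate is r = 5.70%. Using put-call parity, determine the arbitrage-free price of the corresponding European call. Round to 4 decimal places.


Answer: Call price = 1.6078

Derivation:
Put-call parity: C - P = S_0 * exp(-qT) - K * exp(-rT).
S_0 * exp(-qT) = 21.8600 * 1.00000000 = 21.86000000
K * exp(-rT) = 22.5800 * 0.98585105 = 22.26051672
C = P + S*exp(-qT) - K*exp(-rT)
C = 2.0083 + 21.86000000 - 22.26051672 = 1.6078


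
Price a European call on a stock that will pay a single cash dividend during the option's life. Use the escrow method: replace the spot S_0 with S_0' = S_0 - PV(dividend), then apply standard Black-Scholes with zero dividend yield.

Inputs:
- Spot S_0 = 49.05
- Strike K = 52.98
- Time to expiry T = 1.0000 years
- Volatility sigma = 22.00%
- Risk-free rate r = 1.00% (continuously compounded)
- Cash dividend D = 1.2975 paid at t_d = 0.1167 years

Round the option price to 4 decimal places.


PV(D) = D * exp(-r * t_d) = 1.2975 * 0.99883368 = 1.29598670
S_0' = S_0 - PV(D) = 49.0500 - 1.29598670 = 47.75401330
d1 = (ln(S_0'/K) + (r + sigma^2/2)*T) / (sigma*sqrt(T)) = -0.31659715
d2 = d1 - sigma*sqrt(T) = -0.53659715
exp(-rT) = 0.99004983
N(d1) = 0.37577465; N(d2) = 0.29577296
C = S_0' * N(d1) - K * exp(-rT) * N(d2) = 47.75401330 * 0.37577465 - 52.9800 * 0.99004983 * 0.29577296 = 2.4306

Answer: Price = 2.4306


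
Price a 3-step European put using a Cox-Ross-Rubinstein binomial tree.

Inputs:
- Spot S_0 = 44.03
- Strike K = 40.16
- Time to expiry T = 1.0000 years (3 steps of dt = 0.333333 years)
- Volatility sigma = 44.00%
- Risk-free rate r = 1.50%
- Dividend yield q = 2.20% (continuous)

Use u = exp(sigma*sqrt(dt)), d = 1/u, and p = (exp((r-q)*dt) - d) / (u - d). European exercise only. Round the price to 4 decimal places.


dt = T/N = 0.333333
u = exp(sigma*sqrt(dt)) = 1.289216; d = 1/u = 0.775665
p = (exp((r-q)*dt) - d) / (u - d) = 0.432293
Discount per step: exp(-r*dt) = 0.995012
Stock lattice S(k, i) with i counting down-moves:
  k=0: S(0,0) = 44.0300
  k=1: S(1,0) = 56.7642; S(1,1) = 34.1525
  k=2: S(2,0) = 73.1813; S(2,1) = 44.0300; S(2,2) = 26.4909
  k=3: S(3,0) = 94.3464; S(3,1) = 56.7642; S(3,2) = 34.1525; S(3,3) = 20.5481
Terminal payoffs V(N, i) = max(K - S_T, 0):
  V(3,0) = 0.000000; V(3,1) = 0.000000; V(3,2) = 6.007455; V(3,3) = 19.611892
Backward induction: V(k, i) = exp(-r*dt) * [p * V(k+1, i) + (1-p) * V(k+1, i+1)].
  V(2,0) = exp(-r*dt) * [p*0.000000 + (1-p)*0.000000] = 0.000000
  V(2,1) = exp(-r*dt) * [p*0.000000 + (1-p)*6.007455] = 3.393467
  V(2,2) = exp(-r*dt) * [p*6.007455 + (1-p)*19.611892] = 13.662312
  V(1,0) = exp(-r*dt) * [p*0.000000 + (1-p)*3.393467] = 1.916888
  V(1,1) = exp(-r*dt) * [p*3.393467 + (1-p)*13.662312] = 9.177166
  V(0,0) = exp(-r*dt) * [p*1.916888 + (1-p)*9.177166] = 6.008484

Answer: Price = V(0,0) = 6.0085


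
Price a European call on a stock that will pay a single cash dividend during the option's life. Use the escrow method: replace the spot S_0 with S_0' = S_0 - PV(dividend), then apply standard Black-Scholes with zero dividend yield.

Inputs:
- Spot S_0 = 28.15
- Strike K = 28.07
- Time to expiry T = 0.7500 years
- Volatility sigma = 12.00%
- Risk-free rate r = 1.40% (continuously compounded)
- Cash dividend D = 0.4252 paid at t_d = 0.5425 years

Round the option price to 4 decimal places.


Answer: Price = 1.1258

Derivation:
PV(D) = D * exp(-r * t_d) = 0.4252 * 0.99243377 = 0.42198284
S_0' = S_0 - PV(D) = 28.1500 - 0.42198284 = 27.72801716
d1 = (ln(S_0'/K) + (r + sigma^2/2)*T) / (sigma*sqrt(T)) = 0.03504479
d2 = d1 - sigma*sqrt(T) = -0.06887826
exp(-rT) = 0.98955493
N(d1) = 0.51397799; N(d2) = 0.47254326
C = S_0' * N(d1) - K * exp(-rT) * N(d2) = 27.72801716 * 0.51397799 - 28.0700 * 0.98955493 * 0.47254326 = 1.1258


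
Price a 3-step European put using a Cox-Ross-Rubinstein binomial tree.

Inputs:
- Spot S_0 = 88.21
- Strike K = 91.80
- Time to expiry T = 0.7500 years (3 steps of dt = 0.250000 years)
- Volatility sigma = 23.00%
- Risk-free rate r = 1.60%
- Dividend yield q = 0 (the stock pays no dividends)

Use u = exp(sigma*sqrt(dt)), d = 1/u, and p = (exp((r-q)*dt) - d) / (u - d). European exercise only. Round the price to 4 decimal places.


dt = T/N = 0.250000
u = exp(sigma*sqrt(dt)) = 1.121873; d = 1/u = 0.891366
p = (exp((r-q)*dt) - d) / (u - d) = 0.488669
Discount per step: exp(-r*dt) = 0.996008
Stock lattice S(k, i) with i counting down-moves:
  k=0: S(0,0) = 88.2100
  k=1: S(1,0) = 98.9605; S(1,1) = 78.6274
  k=2: S(2,0) = 111.0211; S(2,1) = 88.2100; S(2,2) = 70.0858
  k=3: S(3,0) = 124.5516; S(3,1) = 98.9605; S(3,2) = 78.6274; S(3,3) = 62.4721
Terminal payoffs V(N, i) = max(K - S_T, 0):
  V(3,0) = 0.000000; V(3,1) = 0.000000; V(3,2) = 13.172592; V(3,3) = 29.327883
Backward induction: V(k, i) = exp(-r*dt) * [p * V(k+1, i) + (1-p) * V(k+1, i+1)].
  V(2,0) = exp(-r*dt) * [p*0.000000 + (1-p)*0.000000] = 0.000000
  V(2,1) = exp(-r*dt) * [p*0.000000 + (1-p)*13.172592] = 6.708661
  V(2,2) = exp(-r*dt) * [p*13.172592 + (1-p)*29.327883] = 21.347724
  V(1,0) = exp(-r*dt) * [p*0.000000 + (1-p)*6.708661] = 3.416649
  V(1,1) = exp(-r*dt) * [p*6.708661 + (1-p)*21.347724] = 14.137399
  V(0,0) = exp(-r*dt) * [p*3.416649 + (1-p)*14.137399] = 8.862973

Answer: Price = V(0,0) = 8.8630


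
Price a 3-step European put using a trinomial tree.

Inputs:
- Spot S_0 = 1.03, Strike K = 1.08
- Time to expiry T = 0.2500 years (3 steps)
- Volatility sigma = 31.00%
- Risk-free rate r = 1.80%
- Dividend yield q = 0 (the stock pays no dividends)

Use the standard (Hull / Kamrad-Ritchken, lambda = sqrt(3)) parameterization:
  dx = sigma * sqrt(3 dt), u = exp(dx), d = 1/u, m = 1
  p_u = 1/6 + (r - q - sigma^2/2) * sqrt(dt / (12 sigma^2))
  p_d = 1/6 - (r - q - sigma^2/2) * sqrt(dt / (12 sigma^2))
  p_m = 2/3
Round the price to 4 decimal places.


Answer: Price = V(0,0) = 0.0911

Derivation:
dt = T/N = 0.083333; dx = sigma*sqrt(3*dt) = 0.155000
u = exp(dx) = 1.167658; d = 1/u = 0.856415
p_u = 0.158589, p_m = 0.666667, p_d = 0.174745
Discount per step: exp(-r*dt) = 0.998501
Stock lattice S(k, j) with j the centered position index:
  k=0: S(0,+0) = 1.0300
  k=1: S(1,-1) = 0.8821; S(1,+0) = 1.0300; S(1,+1) = 1.2027
  k=2: S(2,-2) = 0.7555; S(2,-1) = 0.8821; S(2,+0) = 1.0300; S(2,+1) = 1.2027; S(2,+2) = 1.4043
  k=3: S(3,-3) = 0.6470; S(3,-2) = 0.7555; S(3,-1) = 0.8821; S(3,+0) = 1.0300; S(3,+1) = 1.2027; S(3,+2) = 1.4043; S(3,+3) = 1.6398
Terminal payoffs V(N, j) = max(K - S_T, 0):
  V(3,-3) = 0.433021; V(3,-2) = 0.324550; V(3,-1) = 0.197892; V(3,+0) = 0.050000; V(3,+1) = 0.000000; V(3,+2) = 0.000000; V(3,+3) = 0.000000
Backward induction: V(k, j) = exp(-r*dt) * [p_u * V(k+1, j+1) + p_m * V(k+1, j) + p_d * V(k+1, j-1)]
  V(2,-2) = exp(-r*dt) * [p_u*0.197892 + p_m*0.324550 + p_d*0.433021] = 0.322933
  V(2,-1) = exp(-r*dt) * [p_u*0.050000 + p_m*0.197892 + p_d*0.324550] = 0.196276
  V(2,+0) = exp(-r*dt) * [p_u*0.000000 + p_m*0.050000 + p_d*0.197892] = 0.067812
  V(2,+1) = exp(-r*dt) * [p_u*0.000000 + p_m*0.000000 + p_d*0.050000] = 0.008724
  V(2,+2) = exp(-r*dt) * [p_u*0.000000 + p_m*0.000000 + p_d*0.000000] = 0.000000
  V(1,-1) = exp(-r*dt) * [p_u*0.067812 + p_m*0.196276 + p_d*0.322933] = 0.197739
  V(1,+0) = exp(-r*dt) * [p_u*0.008724 + p_m*0.067812 + p_d*0.196276] = 0.080769
  V(1,+1) = exp(-r*dt) * [p_u*0.000000 + p_m*0.008724 + p_d*0.067812] = 0.017639
  V(0,+0) = exp(-r*dt) * [p_u*0.017639 + p_m*0.080769 + p_d*0.197739] = 0.091060


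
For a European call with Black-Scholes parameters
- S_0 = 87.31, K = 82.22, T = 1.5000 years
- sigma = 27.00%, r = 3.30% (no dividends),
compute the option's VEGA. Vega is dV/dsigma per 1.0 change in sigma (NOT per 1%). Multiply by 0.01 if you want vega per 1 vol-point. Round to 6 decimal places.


d1 = 0.4966761474; d2 = 0.1659950321
phi(d1) = 0.3526489718; exp(-qT) = 1.0000000000; exp(-rT) = 0.9517051581
Vega = S * exp(-qT) * phi(d1) * sqrt(T) = 87.3100 * 1.0000000000 * 0.3526489718 * 1.2247448714 = 37.709627

Answer: Vega = 37.709627


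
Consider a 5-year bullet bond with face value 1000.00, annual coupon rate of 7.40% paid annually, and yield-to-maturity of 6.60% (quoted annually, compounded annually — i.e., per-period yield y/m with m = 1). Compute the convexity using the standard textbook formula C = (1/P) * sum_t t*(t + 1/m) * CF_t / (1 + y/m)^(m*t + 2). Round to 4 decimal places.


Coupon per period c = face * coupon_rate / m = 74.000000
Periods per year m = 1; per-period yield y/m = 0.066000
Number of cashflows N = 5
Cashflows (t years, CF_t, discount factor 1/(1+y/m)^(m*t), PV):
  t = 1.0000: CF_t = 74.000000, DF = 0.938086, PV = 69.418386
  t = 2.0000: CF_t = 74.000000, DF = 0.880006, PV = 65.120438
  t = 3.0000: CF_t = 74.000000, DF = 0.825521, PV = 61.088591
  t = 4.0000: CF_t = 74.000000, DF = 0.774410, PV = 57.306370
  t = 5.0000: CF_t = 1074.000000, DF = 0.726464, PV = 780.222118
Price P = sum_t PV_t = 1033.155903
Convexity numerator sum_t t*(t + 1/m) * CF_t / (1+y/m)^(m*t + 2):
  t = 1.0000: term = 122.177181
  t = 2.0000: term = 343.838221
  t = 3.0000: term = 645.099852
  t = 4.0000: term = 1008.598893
  t = 5.0000: term = 20598.002345
Convexity = (1/P) * sum = 22717.716493 / 1033.155903 = 21.988663

Answer: Convexity = 21.9887


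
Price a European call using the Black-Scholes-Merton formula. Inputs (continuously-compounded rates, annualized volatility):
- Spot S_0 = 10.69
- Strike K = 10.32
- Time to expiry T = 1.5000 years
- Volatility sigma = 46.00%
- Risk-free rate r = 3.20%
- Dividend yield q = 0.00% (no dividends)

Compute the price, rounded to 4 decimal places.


Answer: Price = 2.7275

Derivation:
d1 = (ln(S/K) + (r - q + 0.5*sigma^2) * T) / (sigma * sqrt(T)) = 0.42941501
d2 = d1 - sigma * sqrt(T) = -0.13396763
exp(-rT) = 0.95313379; exp(-qT) = 1.00000000
C = S_0 * exp(-qT) * N(d1) - K * exp(-rT) * N(d2)
N(d1) = 0.66618939; N(d2) = 0.44671409
C = 10.6900 * 1.00000000 * 0.66618939 - 10.3200 * 0.95313379 * 0.44671409 = 2.7275


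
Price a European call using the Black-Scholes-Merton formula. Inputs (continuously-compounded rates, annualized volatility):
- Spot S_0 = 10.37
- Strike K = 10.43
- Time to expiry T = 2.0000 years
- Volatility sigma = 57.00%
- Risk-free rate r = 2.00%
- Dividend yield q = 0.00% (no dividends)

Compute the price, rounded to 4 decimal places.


d1 = (ln(S/K) + (r - q + 0.5*sigma^2) * T) / (sigma * sqrt(T)) = 0.44551542
d2 = d1 - sigma * sqrt(T) = -0.36058631
exp(-rT) = 0.96078944; exp(-qT) = 1.00000000
C = S_0 * exp(-qT) * N(d1) - K * exp(-rT) * N(d2)
N(d1) = 0.67202634; N(d2) = 0.35920436
C = 10.3700 * 1.00000000 * 0.67202634 - 10.4300 * 0.96078944 * 0.35920436 = 3.3693

Answer: Price = 3.3693


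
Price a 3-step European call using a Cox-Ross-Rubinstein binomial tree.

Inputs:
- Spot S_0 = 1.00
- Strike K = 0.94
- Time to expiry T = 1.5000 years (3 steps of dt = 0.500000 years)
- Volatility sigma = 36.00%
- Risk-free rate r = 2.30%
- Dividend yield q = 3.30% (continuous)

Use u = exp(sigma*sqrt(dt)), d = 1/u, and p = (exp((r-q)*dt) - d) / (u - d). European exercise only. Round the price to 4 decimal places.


dt = T/N = 0.500000
u = exp(sigma*sqrt(dt)) = 1.289892; d = 1/u = 0.775259
p = (exp((r-q)*dt) - d) / (u - d) = 0.427010
Discount per step: exp(-r*dt) = 0.988566
Stock lattice S(k, i) with i counting down-moves:
  k=0: S(0,0) = 1.0000
  k=1: S(1,0) = 1.2899; S(1,1) = 0.7753
  k=2: S(2,0) = 1.6638; S(2,1) = 1.0000; S(2,2) = 0.6010
  k=3: S(3,0) = 2.1461; S(3,1) = 1.2899; S(3,2) = 0.7753; S(3,3) = 0.4660
Terminal payoffs V(N, i) = max(S_T - K, 0):
  V(3,0) = 1.206150; V(3,1) = 0.349892; V(3,2) = 0.000000; V(3,3) = 0.000000
Backward induction: V(k, i) = exp(-r*dt) * [p * V(k+1, i) + (1-p) * V(k+1, i+1)].
  V(2,0) = exp(-r*dt) * [p*1.206150 + (1-p)*0.349892] = 0.707341
  V(2,1) = exp(-r*dt) * [p*0.349892 + (1-p)*0.000000] = 0.147699
  V(2,2) = exp(-r*dt) * [p*0.000000 + (1-p)*0.000000] = 0.000000
  V(1,0) = exp(-r*dt) * [p*0.707341 + (1-p)*0.147699] = 0.382251
  V(1,1) = exp(-r*dt) * [p*0.147699 + (1-p)*0.000000] = 0.062348
  V(0,0) = exp(-r*dt) * [p*0.382251 + (1-p)*0.062348] = 0.196675

Answer: Price = V(0,0) = 0.1967


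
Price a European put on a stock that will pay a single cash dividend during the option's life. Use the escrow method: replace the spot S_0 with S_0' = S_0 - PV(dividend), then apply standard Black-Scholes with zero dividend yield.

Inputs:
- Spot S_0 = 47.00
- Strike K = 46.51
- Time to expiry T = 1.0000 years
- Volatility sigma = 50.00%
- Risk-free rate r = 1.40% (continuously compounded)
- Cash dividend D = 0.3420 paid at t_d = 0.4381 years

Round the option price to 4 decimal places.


PV(D) = D * exp(-r * t_d) = 0.3420 * 0.99388537 = 0.33990880
S_0' = S_0 - PV(D) = 47.0000 - 0.33990880 = 46.66009120
d1 = (ln(S_0'/K) + (r + sigma^2/2)*T) / (sigma*sqrt(T)) = 0.28444376
d2 = d1 - sigma*sqrt(T) = -0.21555624
exp(-rT) = 0.98609754
N(-d1) = 0.38803517; N(-d2) = 0.58533317
P = K * exp(-rT) * N(-d2) - S_0' * N(-d1) = 46.5100 * 0.98609754 * 0.58533317 - 46.66009120 * 0.38803517 = 8.7396

Answer: Price = 8.7396


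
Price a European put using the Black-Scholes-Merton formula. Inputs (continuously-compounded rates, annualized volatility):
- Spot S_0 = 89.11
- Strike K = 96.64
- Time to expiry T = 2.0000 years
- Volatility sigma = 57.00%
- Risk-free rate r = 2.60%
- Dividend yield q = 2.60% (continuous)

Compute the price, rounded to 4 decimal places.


Answer: Price = 31.3111

Derivation:
d1 = (ln(S/K) + (r - q + 0.5*sigma^2) * T) / (sigma * sqrt(T)) = 0.30241695
d2 = d1 - sigma * sqrt(T) = -0.50368478
exp(-rT) = 0.94932887; exp(-qT) = 0.94932887
P = K * exp(-rT) * N(-d2) - S_0 * exp(-qT) * N(-d1)
N(-d1) = 0.38116712; N(-d2) = 0.69275855
P = 96.6400 * 0.94932887 * 0.69275855 - 89.1100 * 0.94932887 * 0.38116712 = 31.3111


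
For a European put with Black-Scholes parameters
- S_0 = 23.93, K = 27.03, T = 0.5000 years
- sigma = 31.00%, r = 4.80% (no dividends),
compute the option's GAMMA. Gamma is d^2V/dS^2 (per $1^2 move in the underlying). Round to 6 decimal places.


d1 = -0.3366259767; d2 = -0.5558290789
phi(d1) = 0.3769672153; exp(-qT) = 1.0000000000; exp(-rT) = 0.9762857098
Gamma = exp(-qT) * phi(d1) / (S * sigma * sqrt(T)) = 1.0000000000 * 0.3769672153 / (23.9300 * 0.3100 * 0.7071067812) = 0.071864

Answer: Gamma = 0.071864


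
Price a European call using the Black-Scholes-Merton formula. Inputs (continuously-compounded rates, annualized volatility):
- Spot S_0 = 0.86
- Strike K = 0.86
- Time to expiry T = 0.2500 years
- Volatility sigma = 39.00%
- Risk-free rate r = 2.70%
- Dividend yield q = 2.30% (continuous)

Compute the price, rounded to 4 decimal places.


d1 = (ln(S/K) + (r - q + 0.5*sigma^2) * T) / (sigma * sqrt(T)) = 0.10262821
d2 = d1 - sigma * sqrt(T) = -0.09237179
exp(-rT) = 0.99327273; exp(-qT) = 0.99426650
C = S_0 * exp(-qT) * N(d1) - K * exp(-rT) * N(d2)
N(d1) = 0.54087097; N(d2) = 0.46320132
C = 0.8600 * 0.99426650 * 0.54087097 - 0.8600 * 0.99327273 * 0.46320132 = 0.0668

Answer: Price = 0.0668


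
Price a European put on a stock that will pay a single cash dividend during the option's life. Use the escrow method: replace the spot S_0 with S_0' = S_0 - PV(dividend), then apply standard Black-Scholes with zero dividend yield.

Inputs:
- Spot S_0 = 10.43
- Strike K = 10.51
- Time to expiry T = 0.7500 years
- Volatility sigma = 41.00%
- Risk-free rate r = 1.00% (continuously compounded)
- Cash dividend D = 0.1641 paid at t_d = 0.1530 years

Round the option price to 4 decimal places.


Answer: Price = 1.5424

Derivation:
PV(D) = D * exp(-r * t_d) = 0.1641 * 0.99847117 = 0.16384912
S_0' = S_0 - PV(D) = 10.4300 - 0.16384912 = 10.26615088
d1 = (ln(S_0'/K) + (r + sigma^2/2)*T) / (sigma*sqrt(T)) = 0.13254407
d2 = d1 - sigma*sqrt(T) = -0.22252635
exp(-rT) = 0.99252805
N(-d1) = 0.44727699; N(-d2) = 0.58804792
P = K * exp(-rT) * N(-d2) - S_0' * N(-d1) = 10.5100 * 0.99252805 * 0.58804792 - 10.26615088 * 0.44727699 = 1.5424


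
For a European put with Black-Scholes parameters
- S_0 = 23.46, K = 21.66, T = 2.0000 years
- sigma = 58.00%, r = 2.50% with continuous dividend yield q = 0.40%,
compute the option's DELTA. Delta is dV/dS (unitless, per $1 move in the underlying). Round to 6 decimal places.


d1 = 0.5586504460; d2 = -0.2615934202
phi(d1) = 0.3413033207; exp(-qT) = 0.9920319148; exp(-rT) = 0.9512294245
N(-d1) = 0.2882001524
Delta = -exp(-qT) * N(-d1) = -0.9920319148 * 0.2882001524 = -0.285904

Answer: Delta = -0.285904


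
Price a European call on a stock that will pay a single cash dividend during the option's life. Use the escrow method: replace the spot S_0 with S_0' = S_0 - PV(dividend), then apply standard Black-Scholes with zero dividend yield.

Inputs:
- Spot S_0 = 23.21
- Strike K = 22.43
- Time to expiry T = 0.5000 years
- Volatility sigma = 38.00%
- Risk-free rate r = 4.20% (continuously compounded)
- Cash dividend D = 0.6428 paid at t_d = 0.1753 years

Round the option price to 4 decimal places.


PV(D) = D * exp(-r * t_d) = 0.6428 * 0.99266444 = 0.63808470
S_0' = S_0 - PV(D) = 23.2100 - 0.63808470 = 22.57191530
d1 = (ln(S_0'/K) + (r + sigma^2/2)*T) / (sigma*sqrt(T)) = 0.23597679
d2 = d1 - sigma*sqrt(T) = -0.03272379
exp(-rT) = 0.97921896
N(d1) = 0.59327466; N(d2) = 0.48694743
C = S_0' * N(d1) - K * exp(-rT) * N(d2) = 22.57191530 * 0.59327466 - 22.4300 * 0.97921896 * 0.48694743 = 2.6961

Answer: Price = 2.6961


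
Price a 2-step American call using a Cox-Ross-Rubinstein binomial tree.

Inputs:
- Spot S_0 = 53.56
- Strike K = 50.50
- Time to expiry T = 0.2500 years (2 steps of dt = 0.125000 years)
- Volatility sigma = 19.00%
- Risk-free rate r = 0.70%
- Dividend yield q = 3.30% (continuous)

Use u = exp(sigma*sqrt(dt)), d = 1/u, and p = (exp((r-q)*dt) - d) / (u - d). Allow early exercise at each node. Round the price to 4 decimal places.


Answer: Price = V(0,0) = 3.8691

Derivation:
dt = T/N = 0.125000
u = exp(sigma*sqrt(dt)) = 1.069483; d = 1/u = 0.935031
p = (exp((r-q)*dt) - d) / (u - d) = 0.459079
Discount per step: exp(-r*dt) = 0.999125
Stock lattice S(k, i) with i counting down-moves:
  k=0: S(0,0) = 53.5600
  k=1: S(1,0) = 57.2815; S(1,1) = 50.0803
  k=2: S(2,0) = 61.2616; S(2,1) = 53.5600; S(2,2) = 46.8266
Terminal payoffs V(N, i) = max(S_T - K, 0):
  V(2,0) = 10.761575; V(2,1) = 3.060000; V(2,2) = 0.000000
Backward induction: V(k, i) = exp(-r*dt) * [p * V(k+1, i) + (1-p) * V(k+1, i+1)]; then take max(V_cont, immediate exercise) for American.
  V(1,0) = exp(-r*dt) * [p*10.761575 + (1-p)*3.060000] = 6.589866; exercise = 6.781497; V(1,0) = max -> 6.781497
  V(1,1) = exp(-r*dt) * [p*3.060000 + (1-p)*0.000000] = 1.403554; exercise = 0.000000; V(1,1) = max -> 1.403554
  V(0,0) = exp(-r*dt) * [p*6.781497 + (1-p)*1.403554] = 3.869071; exercise = 3.060000; V(0,0) = max -> 3.869071


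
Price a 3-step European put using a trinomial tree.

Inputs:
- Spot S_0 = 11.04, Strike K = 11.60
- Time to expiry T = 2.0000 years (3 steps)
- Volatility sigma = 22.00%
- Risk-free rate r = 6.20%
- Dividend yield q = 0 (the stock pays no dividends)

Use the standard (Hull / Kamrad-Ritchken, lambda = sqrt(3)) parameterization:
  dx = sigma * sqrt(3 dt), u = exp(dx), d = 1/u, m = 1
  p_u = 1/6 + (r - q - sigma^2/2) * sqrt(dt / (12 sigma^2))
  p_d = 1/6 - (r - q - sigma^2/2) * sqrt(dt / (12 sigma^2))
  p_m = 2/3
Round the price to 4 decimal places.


dt = T/N = 0.666667; dx = sigma*sqrt(3*dt) = 0.311127
u = exp(dx) = 1.364963; d = 1/u = 0.732621
p_u = 0.207165, p_m = 0.666667, p_d = 0.126169
Discount per step: exp(-r*dt) = 0.959509
Stock lattice S(k, j) with j the centered position index:
  k=0: S(0,+0) = 11.0400
  k=1: S(1,-1) = 8.0881; S(1,+0) = 11.0400; S(1,+1) = 15.0692
  k=2: S(2,-2) = 5.9255; S(2,-1) = 8.0881; S(2,+0) = 11.0400; S(2,+1) = 15.0692; S(2,+2) = 20.5689
  k=3: S(3,-3) = 4.3412; S(3,-2) = 5.9255; S(3,-1) = 8.0881; S(3,+0) = 11.0400; S(3,+1) = 15.0692; S(3,+2) = 20.5689; S(3,+3) = 28.0757
Terminal payoffs V(N, j) = max(K - S_T, 0):
  V(3,-3) = 7.258829; V(3,-2) = 5.674464; V(3,-1) = 3.511866; V(3,+0) = 0.560000; V(3,+1) = 0.000000; V(3,+2) = 0.000000; V(3,+3) = 0.000000
Backward induction: V(k, j) = exp(-r*dt) * [p_u * V(k+1, j+1) + p_m * V(k+1, j) + p_d * V(k+1, j-1)]
  V(2,-2) = exp(-r*dt) * [p_u*3.511866 + p_m*5.674464 + p_d*7.258829] = 5.206631
  V(2,-1) = exp(-r*dt) * [p_u*0.560000 + p_m*3.511866 + p_d*5.674464] = 3.044711
  V(2,+0) = exp(-r*dt) * [p_u*0.000000 + p_m*0.560000 + p_d*3.511866] = 0.783364
  V(2,+1) = exp(-r*dt) * [p_u*0.000000 + p_m*0.000000 + p_d*0.560000] = 0.067794
  V(2,+2) = exp(-r*dt) * [p_u*0.000000 + p_m*0.000000 + p_d*0.000000] = 0.000000
  V(1,-1) = exp(-r*dt) * [p_u*0.783364 + p_m*3.044711 + p_d*5.206631] = 2.733648
  V(1,+0) = exp(-r*dt) * [p_u*0.067794 + p_m*0.783364 + p_d*3.044711] = 0.883165
  V(1,+1) = exp(-r*dt) * [p_u*0.000000 + p_m*0.067794 + p_d*0.783364] = 0.138200
  V(0,+0) = exp(-r*dt) * [p_u*0.138200 + p_m*0.883165 + p_d*2.733648] = 0.923343

Answer: Price = V(0,0) = 0.9233


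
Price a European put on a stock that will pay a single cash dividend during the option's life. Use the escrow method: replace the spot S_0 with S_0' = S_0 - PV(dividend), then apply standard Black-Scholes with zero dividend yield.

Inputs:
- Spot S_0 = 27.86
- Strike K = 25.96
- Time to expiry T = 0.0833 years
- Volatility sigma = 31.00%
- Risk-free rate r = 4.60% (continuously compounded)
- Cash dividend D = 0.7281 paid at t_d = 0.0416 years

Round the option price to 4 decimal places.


PV(D) = D * exp(-r * t_d) = 0.7281 * 0.99808823 = 0.72670804
S_0' = S_0 - PV(D) = 27.8600 - 0.72670804 = 27.13329196
d1 = (ln(S_0'/K) + (r + sigma^2/2)*T) / (sigma*sqrt(T)) = 0.58162650
d2 = d1 - sigma*sqrt(T) = 0.49215511
exp(-rT) = 0.99617553
N(-d1) = 0.28040914; N(-d2) = 0.31130485
P = K * exp(-rT) * N(-d2) - S_0' * N(-d1) = 25.9600 * 0.99617553 * 0.31130485 - 27.13329196 * 0.28040914 = 0.4421

Answer: Price = 0.4421


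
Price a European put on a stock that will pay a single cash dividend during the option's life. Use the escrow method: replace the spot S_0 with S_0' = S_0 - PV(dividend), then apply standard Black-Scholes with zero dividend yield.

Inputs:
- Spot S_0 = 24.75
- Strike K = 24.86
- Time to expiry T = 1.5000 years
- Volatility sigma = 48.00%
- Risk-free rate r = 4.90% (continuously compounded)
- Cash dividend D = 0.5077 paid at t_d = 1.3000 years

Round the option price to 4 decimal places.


PV(D) = D * exp(-r * t_d) = 0.5077 * 0.93828644 = 0.47636803
S_0' = S_0 - PV(D) = 24.7500 - 0.47636803 = 24.27363197
d1 = (ln(S_0'/K) + (r + sigma^2/2)*T) / (sigma*sqrt(T)) = 0.37836209
d2 = d1 - sigma*sqrt(T) = -0.20951545
exp(-rT) = 0.92913615
N(-d1) = 0.35258082; N(-d2) = 0.58297706
P = K * exp(-rT) * N(-d2) - S_0' * N(-d1) = 24.8600 * 0.92913615 * 0.58297706 - 24.27363197 * 0.35258082 = 4.9074

Answer: Price = 4.9074


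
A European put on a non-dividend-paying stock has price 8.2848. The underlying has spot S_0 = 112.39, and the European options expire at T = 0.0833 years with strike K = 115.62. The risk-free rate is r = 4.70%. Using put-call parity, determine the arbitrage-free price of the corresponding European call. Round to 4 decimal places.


Put-call parity: C - P = S_0 * exp(-qT) - K * exp(-rT).
S_0 * exp(-qT) = 112.3900 * 1.00000000 = 112.39000000
K * exp(-rT) = 115.6200 * 0.99609255 = 115.16822109
C = P + S*exp(-qT) - K*exp(-rT)
C = 8.2848 + 112.39000000 - 115.16822109 = 5.5066

Answer: Call price = 5.5066


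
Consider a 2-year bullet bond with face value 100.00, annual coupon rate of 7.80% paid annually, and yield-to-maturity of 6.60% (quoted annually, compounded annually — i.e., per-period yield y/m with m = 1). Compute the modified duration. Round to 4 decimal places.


Coupon per period c = face * coupon_rate / m = 7.800000
Periods per year m = 1; per-period yield y/m = 0.066000
Number of cashflows N = 2
Cashflows (t years, CF_t, discount factor 1/(1+y/m)^(m*t), PV):
  t = 1.0000: CF_t = 7.800000, DF = 0.938086, PV = 7.317073
  t = 2.0000: CF_t = 107.800000, DF = 0.880006, PV = 94.864637
Price P = sum_t PV_t = 102.181711
First compute Macaulay numerator sum_t t * PV_t:
  t * PV_t at t = 1.0000: 7.317073
  t * PV_t at t = 2.0000: 189.729275
Macaulay duration D = 197.046348 / 102.181711 = 1.928392
Modified duration = D / (1 + y/m) = 1.928392 / (1 + 0.066000) = 1.808998

Answer: Modified duration = 1.8090


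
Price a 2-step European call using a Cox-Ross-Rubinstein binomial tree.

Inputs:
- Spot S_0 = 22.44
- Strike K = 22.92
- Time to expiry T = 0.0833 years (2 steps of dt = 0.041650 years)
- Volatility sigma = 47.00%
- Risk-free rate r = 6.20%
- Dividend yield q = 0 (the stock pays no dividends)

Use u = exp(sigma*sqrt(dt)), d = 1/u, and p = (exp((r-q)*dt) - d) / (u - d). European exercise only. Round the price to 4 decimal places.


Answer: Price = V(0,0) = 1.0168

Derivation:
dt = T/N = 0.041650
u = exp(sigma*sqrt(dt)) = 1.100670; d = 1/u = 0.908537
p = (exp((r-q)*dt) - d) / (u - d) = 0.489496
Discount per step: exp(-r*dt) = 0.997421
Stock lattice S(k, i) with i counting down-moves:
  k=0: S(0,0) = 22.4400
  k=1: S(1,0) = 24.6990; S(1,1) = 20.3876
  k=2: S(2,0) = 27.1855; S(2,1) = 22.4400; S(2,2) = 18.5229
Terminal payoffs V(N, i) = max(S_T - K, 0):
  V(2,0) = 4.265491; V(2,1) = 0.000000; V(2,2) = 0.000000
Backward induction: V(k, i) = exp(-r*dt) * [p * V(k+1, i) + (1-p) * V(k+1, i+1)].
  V(1,0) = exp(-r*dt) * [p*4.265491 + (1-p)*0.000000] = 2.082556
  V(1,1) = exp(-r*dt) * [p*0.000000 + (1-p)*0.000000] = 0.000000
  V(0,0) = exp(-r*dt) * [p*2.082556 + (1-p)*0.000000] = 1.016774
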